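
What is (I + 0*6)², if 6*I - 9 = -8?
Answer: 1/36 ≈ 0.027778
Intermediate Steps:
I = ⅙ (I = 3/2 + (⅙)*(-8) = 3/2 - 4/3 = ⅙ ≈ 0.16667)
(I + 0*6)² = (⅙ + 0*6)² = (⅙ + 0)² = (⅙)² = 1/36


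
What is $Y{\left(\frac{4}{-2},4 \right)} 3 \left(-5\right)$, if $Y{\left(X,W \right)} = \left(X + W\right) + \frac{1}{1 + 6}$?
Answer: $- \frac{225}{7} \approx -32.143$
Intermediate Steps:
$Y{\left(X,W \right)} = \frac{1}{7} + W + X$ ($Y{\left(X,W \right)} = \left(W + X\right) + \frac{1}{7} = \frac{1}{7} + W + X$)
$Y{\left(\frac{4}{-2},4 \right)} 3 \left(-5\right) = \left(\frac{1}{7} + 4 + \frac{4}{-2}\right) 3 \left(-5\right) = \left(\frac{1}{7} + 4 + 4 \left(- \frac{1}{2}\right)\right) 3 \left(-5\right) = \left(\frac{1}{7} + 4 - 2\right) 3 \left(-5\right) = \frac{15}{7} \cdot 3 \left(-5\right) = \frac{45}{7} \left(-5\right) = - \frac{225}{7}$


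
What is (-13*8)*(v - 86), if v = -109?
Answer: 20280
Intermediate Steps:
(-13*8)*(v - 86) = (-13*8)*(-109 - 86) = -104*(-195) = 20280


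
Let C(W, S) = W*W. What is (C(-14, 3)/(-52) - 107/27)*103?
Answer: -279542/351 ≈ -796.42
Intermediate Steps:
C(W, S) = W²
(C(-14, 3)/(-52) - 107/27)*103 = ((-14)²/(-52) - 107/27)*103 = (196*(-1/52) - 107*1/27)*103 = (-49/13 - 107/27)*103 = -2714/351*103 = -279542/351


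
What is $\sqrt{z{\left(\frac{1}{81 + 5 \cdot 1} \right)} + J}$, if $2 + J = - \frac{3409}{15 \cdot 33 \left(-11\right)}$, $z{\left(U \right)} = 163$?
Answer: $\frac{\sqrt{4400270}}{165} \approx 12.713$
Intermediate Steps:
$J = - \frac{7481}{5445}$ ($J = -2 - \frac{3409}{15 \cdot 33 \left(-11\right)} = -2 - \frac{3409}{495 \left(-11\right)} = -2 - \frac{3409}{-5445} = -2 - - \frac{3409}{5445} = -2 + \frac{3409}{5445} = - \frac{7481}{5445} \approx -1.3739$)
$\sqrt{z{\left(\frac{1}{81 + 5 \cdot 1} \right)} + J} = \sqrt{163 - \frac{7481}{5445}} = \sqrt{\frac{880054}{5445}} = \frac{\sqrt{4400270}}{165}$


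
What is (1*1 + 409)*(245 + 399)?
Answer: 264040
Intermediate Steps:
(1*1 + 409)*(245 + 399) = (1 + 409)*644 = 410*644 = 264040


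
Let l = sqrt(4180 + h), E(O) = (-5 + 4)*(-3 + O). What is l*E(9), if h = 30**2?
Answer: -12*sqrt(1270) ≈ -427.64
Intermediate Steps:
E(O) = 3 - O (E(O) = -(-3 + O) = 3 - O)
h = 900
l = 2*sqrt(1270) (l = sqrt(4180 + 900) = sqrt(5080) = 2*sqrt(1270) ≈ 71.274)
l*E(9) = (2*sqrt(1270))*(3 - 1*9) = (2*sqrt(1270))*(3 - 9) = (2*sqrt(1270))*(-6) = -12*sqrt(1270)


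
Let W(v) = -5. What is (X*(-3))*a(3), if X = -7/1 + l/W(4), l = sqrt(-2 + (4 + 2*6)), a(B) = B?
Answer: 63 + 9*sqrt(14)/5 ≈ 69.735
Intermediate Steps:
l = sqrt(14) (l = sqrt(-2 + (4 + 12)) = sqrt(-2 + 16) = sqrt(14) ≈ 3.7417)
X = -7 - sqrt(14)/5 (X = -7/1 + sqrt(14)/(-5) = -7*1 + sqrt(14)*(-1/5) = -7 - sqrt(14)/5 ≈ -7.7483)
(X*(-3))*a(3) = ((-7 - sqrt(14)/5)*(-3))*3 = (21 + 3*sqrt(14)/5)*3 = 63 + 9*sqrt(14)/5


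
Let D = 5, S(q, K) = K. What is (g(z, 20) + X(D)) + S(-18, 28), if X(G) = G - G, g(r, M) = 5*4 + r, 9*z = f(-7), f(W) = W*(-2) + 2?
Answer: 448/9 ≈ 49.778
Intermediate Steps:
f(W) = 2 - 2*W (f(W) = -2*W + 2 = 2 - 2*W)
z = 16/9 (z = (2 - 2*(-7))/9 = (2 + 14)/9 = (1/9)*16 = 16/9 ≈ 1.7778)
g(r, M) = 20 + r
X(G) = 0
(g(z, 20) + X(D)) + S(-18, 28) = ((20 + 16/9) + 0) + 28 = (196/9 + 0) + 28 = 196/9 + 28 = 448/9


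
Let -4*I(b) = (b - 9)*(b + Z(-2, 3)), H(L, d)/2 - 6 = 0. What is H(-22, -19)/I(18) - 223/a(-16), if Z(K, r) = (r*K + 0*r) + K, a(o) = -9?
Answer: 1091/45 ≈ 24.244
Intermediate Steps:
H(L, d) = 12 (H(L, d) = 12 + 2*0 = 12 + 0 = 12)
Z(K, r) = K + K*r (Z(K, r) = (K*r + 0) + K = K*r + K = K + K*r)
I(b) = -(-9 + b)*(-8 + b)/4 (I(b) = -(b - 9)*(b - 2*(1 + 3))/4 = -(-9 + b)*(b - 2*4)/4 = -(-9 + b)*(b - 8)/4 = -(-9 + b)*(-8 + b)/4)
H(-22, -19)/I(18) - 223/a(-16) = 12/(-18 - ¼*18² + (17/4)*18) - 223/(-9) = 12/(-18 - ¼*324 + 153/2) - 223*(-⅑) = 12/(-18 - 81 + 153/2) + 223/9 = 12/(-45/2) + 223/9 = 12*(-2/45) + 223/9 = -8/15 + 223/9 = 1091/45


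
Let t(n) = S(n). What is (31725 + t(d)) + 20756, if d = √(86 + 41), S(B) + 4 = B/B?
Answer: 52478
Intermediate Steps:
S(B) = -3 (S(B) = -4 + B/B = -4 + 1 = -3)
d = √127 ≈ 11.269
t(n) = -3
(31725 + t(d)) + 20756 = (31725 - 3) + 20756 = 31722 + 20756 = 52478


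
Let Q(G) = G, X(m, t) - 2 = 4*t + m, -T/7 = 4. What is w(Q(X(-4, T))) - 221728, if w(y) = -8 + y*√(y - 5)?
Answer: -221736 - 114*I*√119 ≈ -2.2174e+5 - 1243.6*I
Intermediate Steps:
T = -28 (T = -7*4 = -28)
X(m, t) = 2 + m + 4*t (X(m, t) = 2 + (4*t + m) = 2 + (m + 4*t) = 2 + m + 4*t)
w(y) = -8 + y*√(-5 + y)
w(Q(X(-4, T))) - 221728 = (-8 + (2 - 4 + 4*(-28))*√(-5 + (2 - 4 + 4*(-28)))) - 221728 = (-8 + (2 - 4 - 112)*√(-5 + (2 - 4 - 112))) - 221728 = (-8 - 114*√(-5 - 114)) - 221728 = (-8 - 114*I*√119) - 221728 = -221736 - 114*I*√119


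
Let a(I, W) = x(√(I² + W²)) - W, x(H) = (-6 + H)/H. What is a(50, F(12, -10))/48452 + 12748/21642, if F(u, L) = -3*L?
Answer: 308519239/524299092 - 3*√34/8236840 ≈ 0.58844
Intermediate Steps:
x(H) = (-6 + H)/H
a(I, W) = -W + (-6 + √(I² + W²))/√(I² + W²) (a(I, W) = (-6 + √(I² + W²))/(√(I² + W²)) - W = (-6 + √(I² + W²))/√(I² + W²) - W = -W + (-6 + √(I² + W²))/√(I² + W²))
a(50, F(12, -10))/48452 + 12748/21642 = (1 - (-3)*(-10) - 6/√(50² + (-3*(-10))²))/48452 + 12748/21642 = (1 - 1*30 - 6/√(2500 + 30²))*(1/48452) + 12748*(1/21642) = (1 - 30 - 6/√(2500 + 900))*(1/48452) + 6374/10821 = (1 - 30 - 3*√34/170)*(1/48452) + 6374/10821 = (-29 - 3*√34/170)*(1/48452) + 6374/10821 = (-29/48452 - 3*√34/8236840) + 6374/10821 = 308519239/524299092 - 3*√34/8236840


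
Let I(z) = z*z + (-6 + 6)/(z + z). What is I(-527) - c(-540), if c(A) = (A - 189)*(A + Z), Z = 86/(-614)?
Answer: -35622164/307 ≈ -1.1603e+5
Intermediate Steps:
Z = -43/307 (Z = 86*(-1/614) = -43/307 ≈ -0.14007)
I(z) = z² (I(z) = z² + 0/((2*z)) = z² + 0*(1/(2*z)) = z² + 0 = z²)
c(A) = (-189 + A)*(-43/307 + A) (c(A) = (A - 189)*(A - 43/307) = (-189 + A)*(-43/307 + A))
I(-527) - c(-540) = (-527)² - (8127/307 + (-540)² - 58066/307*(-540)) = 277729 - (8127/307 + 291600 + 31355640/307) = 277729 - 1*120884967/307 = 277729 - 120884967/307 = -35622164/307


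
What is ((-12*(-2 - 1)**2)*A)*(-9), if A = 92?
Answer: 89424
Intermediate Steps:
((-12*(-2 - 1)**2)*A)*(-9) = (-12*(-2 - 1)**2*92)*(-9) = (-12*(-3)**2*92)*(-9) = (-12*9*92)*(-9) = -108*92*(-9) = -9936*(-9) = 89424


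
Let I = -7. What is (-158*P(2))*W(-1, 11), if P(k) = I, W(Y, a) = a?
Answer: 12166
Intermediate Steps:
P(k) = -7
(-158*P(2))*W(-1, 11) = -158*(-7)*11 = 1106*11 = 12166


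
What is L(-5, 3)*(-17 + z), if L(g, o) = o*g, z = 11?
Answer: 90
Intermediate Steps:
L(g, o) = g*o
L(-5, 3)*(-17 + z) = (-5*3)*(-17 + 11) = -15*(-6) = 90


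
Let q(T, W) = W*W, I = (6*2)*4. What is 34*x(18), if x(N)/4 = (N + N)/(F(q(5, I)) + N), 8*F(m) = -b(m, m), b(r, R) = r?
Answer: -272/15 ≈ -18.133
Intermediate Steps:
I = 48 (I = 12*4 = 48)
q(T, W) = W²
F(m) = -m/8 (F(m) = (-m)/8 = -m/8)
x(N) = 8*N/(-288 + N) (x(N) = 4*((N + N)/(-⅛*48² + N)) = 4*((2*N)/(-⅛*2304 + N)) = 4*((2*N)/(-288 + N)) = 4*(2*N/(-288 + N)) = 8*N/(-288 + N))
34*x(18) = 34*(8*18/(-288 + 18)) = 34*(8*18/(-270)) = 34*(8*18*(-1/270)) = 34*(-8/15) = -272/15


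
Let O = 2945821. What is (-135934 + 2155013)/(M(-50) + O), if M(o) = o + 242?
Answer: 2019079/2946013 ≈ 0.68536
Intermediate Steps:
M(o) = 242 + o
(-135934 + 2155013)/(M(-50) + O) = (-135934 + 2155013)/((242 - 50) + 2945821) = 2019079/(192 + 2945821) = 2019079/2946013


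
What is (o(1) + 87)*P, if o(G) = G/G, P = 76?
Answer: 6688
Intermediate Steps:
o(G) = 1
(o(1) + 87)*P = (1 + 87)*76 = 88*76 = 6688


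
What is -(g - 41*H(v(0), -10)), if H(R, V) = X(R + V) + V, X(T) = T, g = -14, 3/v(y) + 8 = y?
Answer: -6571/8 ≈ -821.38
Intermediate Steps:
v(y) = 3/(-8 + y)
H(R, V) = R + 2*V (H(R, V) = (R + V) + V = R + 2*V)
-(g - 41*H(v(0), -10)) = -(-14 - 41*(3/(-8 + 0) + 2*(-10))) = -(-14 - 41*(3/(-8) - 20)) = -(-14 - 41*(3*(-⅛) - 20)) = -(-14 - 41*(-3/8 - 20)) = -(-14 - 41*(-163/8)) = -(-14 + 6683/8) = -1*6571/8 = -6571/8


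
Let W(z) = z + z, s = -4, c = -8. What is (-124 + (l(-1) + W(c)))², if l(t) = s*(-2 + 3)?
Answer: 20736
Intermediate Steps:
l(t) = -4 (l(t) = -4*(-2 + 3) = -4*1 = -4)
W(z) = 2*z
(-124 + (l(-1) + W(c)))² = (-124 + (-4 + 2*(-8)))² = (-124 + (-4 - 16))² = (-124 - 20)² = (-144)² = 20736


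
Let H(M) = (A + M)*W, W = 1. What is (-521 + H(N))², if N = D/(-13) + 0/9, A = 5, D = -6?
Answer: 44916804/169 ≈ 2.6578e+5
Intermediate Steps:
N = 6/13 (N = -6/(-13) + 0/9 = -6*(-1/13) + 0*(⅑) = 6/13 + 0 = 6/13 ≈ 0.46154)
H(M) = 5 + M (H(M) = (5 + M)*1 = 5 + M)
(-521 + H(N))² = (-521 + (5 + 6/13))² = (-521 + 71/13)² = (-6702/13)² = 44916804/169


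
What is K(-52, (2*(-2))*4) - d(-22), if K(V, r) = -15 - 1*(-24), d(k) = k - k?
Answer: 9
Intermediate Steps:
d(k) = 0
K(V, r) = 9 (K(V, r) = -15 + 24 = 9)
K(-52, (2*(-2))*4) - d(-22) = 9 - 1*0 = 9 + 0 = 9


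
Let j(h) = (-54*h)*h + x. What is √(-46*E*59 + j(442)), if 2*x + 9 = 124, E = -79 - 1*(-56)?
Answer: I*√41948706/2 ≈ 3238.4*I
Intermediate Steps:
E = -23 (E = -79 + 56 = -23)
x = 115/2 (x = -9/2 + (½)*124 = -9/2 + 62 = 115/2 ≈ 57.500)
j(h) = 115/2 - 54*h² (j(h) = (-54*h)*h + 115/2 = -54*h² + 115/2 = 115/2 - 54*h²)
√(-46*E*59 + j(442)) = √(-46*(-23)*59 + (115/2 - 54*442²)) = √(1058*59 + (115/2 - 54*195364)) = √(62422 + (115/2 - 10549656)) = √(62422 - 21099197/2) = √(-20974353/2) = I*√41948706/2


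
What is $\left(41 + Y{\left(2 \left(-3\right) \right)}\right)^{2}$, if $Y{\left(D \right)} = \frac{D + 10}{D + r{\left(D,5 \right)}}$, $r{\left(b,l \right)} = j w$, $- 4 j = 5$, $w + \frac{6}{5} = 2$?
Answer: $\frac{80089}{49} \approx 1634.5$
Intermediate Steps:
$w = \frac{4}{5}$ ($w = - \frac{6}{5} + 2 = \frac{4}{5} \approx 0.8$)
$j = - \frac{5}{4}$ ($j = \left(- \frac{1}{4}\right) 5 = - \frac{5}{4} \approx -1.25$)
$r{\left(b,l \right)} = -1$ ($r{\left(b,l \right)} = \left(- \frac{5}{4}\right) \frac{4}{5} = -1$)
$Y{\left(D \right)} = \frac{10 + D}{-1 + D}$ ($Y{\left(D \right)} = \frac{D + 10}{D - 1} = \frac{10 + D}{-1 + D}$)
$\left(41 + Y{\left(2 \left(-3\right) \right)}\right)^{2} = \left(41 + \frac{10 + 2 \left(-3\right)}{-1 + 2 \left(-3\right)}\right)^{2} = \left(41 + \frac{10 - 6}{-1 - 6}\right)^{2} = \left(41 + \frac{1}{-7} \cdot 4\right)^{2} = \left(41 - \frac{4}{7}\right)^{2} = \left(\frac{283}{7}\right)^{2} = \frac{80089}{49}$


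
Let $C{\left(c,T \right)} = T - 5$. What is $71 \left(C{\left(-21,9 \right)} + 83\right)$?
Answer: $6177$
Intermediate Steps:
$C{\left(c,T \right)} = -5 + T$ ($C{\left(c,T \right)} = T - 5 = -5 + T$)
$71 \left(C{\left(-21,9 \right)} + 83\right) = 71 \left(\left(-5 + 9\right) + 83\right) = 71 \left(4 + 83\right) = 71 \cdot 87 = 6177$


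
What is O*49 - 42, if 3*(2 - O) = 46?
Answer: -2086/3 ≈ -695.33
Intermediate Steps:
O = -40/3 (O = 2 - ⅓*46 = 2 - 46/3 = -40/3 ≈ -13.333)
O*49 - 42 = -40/3*49 - 42 = -1960/3 - 42 = -2086/3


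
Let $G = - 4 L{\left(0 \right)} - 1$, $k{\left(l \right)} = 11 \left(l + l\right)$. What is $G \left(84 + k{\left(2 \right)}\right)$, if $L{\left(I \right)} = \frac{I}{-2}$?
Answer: $-128$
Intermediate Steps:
$k{\left(l \right)} = 22 l$ ($k{\left(l \right)} = 11 \cdot 2 l = 22 l$)
$L{\left(I \right)} = - \frac{I}{2}$ ($L{\left(I \right)} = I \left(- \frac{1}{2}\right) = - \frac{I}{2}$)
$G = -1$ ($G = - 4 \left(\left(- \frac{1}{2}\right) 0\right) - 1 = \left(-4\right) 0 - 1 = 0 - 1 = -1$)
$G \left(84 + k{\left(2 \right)}\right) = - (84 + 22 \cdot 2) = - (84 + 44) = \left(-1\right) 128 = -128$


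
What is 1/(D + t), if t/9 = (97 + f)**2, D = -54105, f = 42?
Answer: 1/119784 ≈ 8.3484e-6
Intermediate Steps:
t = 173889 (t = 9*(97 + 42)**2 = 9*139**2 = 9*19321 = 173889)
1/(D + t) = 1/(-54105 + 173889) = 1/119784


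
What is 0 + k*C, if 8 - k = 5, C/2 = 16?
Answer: 96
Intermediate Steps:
C = 32 (C = 2*16 = 32)
k = 3 (k = 8 - 1*5 = 8 - 5 = 3)
0 + k*C = 0 + 3*32 = 0 + 96 = 96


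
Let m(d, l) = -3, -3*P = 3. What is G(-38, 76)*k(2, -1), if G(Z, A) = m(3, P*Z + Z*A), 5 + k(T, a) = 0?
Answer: 15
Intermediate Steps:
k(T, a) = -5 (k(T, a) = -5 + 0 = -5)
P = -1 (P = -1/3*3 = -1)
G(Z, A) = -3
G(-38, 76)*k(2, -1) = -3*(-5) = 15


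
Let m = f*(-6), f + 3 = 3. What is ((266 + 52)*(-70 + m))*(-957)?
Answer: 21302820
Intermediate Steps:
f = 0 (f = -3 + 3 = 0)
m = 0 (m = 0*(-6) = 0)
((266 + 52)*(-70 + m))*(-957) = ((266 + 52)*(-70 + 0))*(-957) = (318*(-70))*(-957) = -22260*(-957) = 21302820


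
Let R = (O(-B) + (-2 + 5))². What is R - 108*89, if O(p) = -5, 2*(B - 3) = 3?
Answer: -9608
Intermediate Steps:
B = 9/2 (B = 3 + (½)*3 = 3 + 3/2 = 9/2 ≈ 4.5000)
R = 4 (R = (-5 + (-2 + 5))² = (-5 + 3)² = (-2)² = 4)
R - 108*89 = 4 - 108*89 = 4 - 9612 = -9608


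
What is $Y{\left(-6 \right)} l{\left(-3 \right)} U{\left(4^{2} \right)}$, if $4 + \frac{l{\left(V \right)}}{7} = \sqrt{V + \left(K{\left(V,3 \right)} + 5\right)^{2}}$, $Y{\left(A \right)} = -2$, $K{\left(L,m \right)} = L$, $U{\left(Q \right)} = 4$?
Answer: $168$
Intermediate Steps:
$l{\left(V \right)} = -28 + 7 \sqrt{V + \left(5 + V\right)^{2}}$ ($l{\left(V \right)} = -28 + 7 \sqrt{V + \left(V + 5\right)^{2}} = -28 + 7 \sqrt{V + \left(5 + V\right)^{2}}$)
$Y{\left(-6 \right)} l{\left(-3 \right)} U{\left(4^{2} \right)} = - 2 \left(-28 + 7 \sqrt{-3 + \left(5 - 3\right)^{2}}\right) 4 = - 2 \left(-28 + 7 \sqrt{-3 + 2^{2}}\right) 4 = - 2 \left(-28 + 7 \sqrt{-3 + 4}\right) 4 = - 2 \left(-28 + 7 \sqrt{1}\right) 4 = - 2 \left(-28 + 7 \cdot 1\right) 4 = - 2 \left(-28 + 7\right) 4 = \left(-2\right) \left(-21\right) 4 = 42 \cdot 4 = 168$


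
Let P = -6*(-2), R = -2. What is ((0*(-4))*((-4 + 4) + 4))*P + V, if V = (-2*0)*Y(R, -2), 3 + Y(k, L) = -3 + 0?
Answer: 0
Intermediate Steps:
Y(k, L) = -6 (Y(k, L) = -3 + (-3 + 0) = -3 - 3 = -6)
V = 0 (V = -2*0*(-6) = 0*(-6) = 0)
P = 12
((0*(-4))*((-4 + 4) + 4))*P + V = ((0*(-4))*((-4 + 4) + 4))*12 + 0 = (0*(0 + 4))*12 + 0 = (0*4)*12 + 0 = 0*12 + 0 = 0 + 0 = 0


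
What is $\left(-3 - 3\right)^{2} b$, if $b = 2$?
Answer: $72$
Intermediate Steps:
$\left(-3 - 3\right)^{2} b = \left(-3 - 3\right)^{2} \cdot 2 = \left(-6\right)^{2} \cdot 2 = 36 \cdot 2 = 72$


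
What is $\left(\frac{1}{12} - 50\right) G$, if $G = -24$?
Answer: $1198$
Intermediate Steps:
$\left(\frac{1}{12} - 50\right) G = \left(\frac{1}{12} - 50\right) \left(-24\right) = \left(- \frac{599}{12}\right) \left(-24\right) = 1198$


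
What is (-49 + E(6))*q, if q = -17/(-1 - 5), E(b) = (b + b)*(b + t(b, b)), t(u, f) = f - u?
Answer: 391/6 ≈ 65.167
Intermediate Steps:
E(b) = 2*b**2 (E(b) = (b + b)*(b + (b - b)) = (2*b)*(b + 0) = (2*b)*b = 2*b**2)
q = 17/6 (q = -17/(-6) = -17*(-1/6) = 17/6 ≈ 2.8333)
(-49 + E(6))*q = (-49 + 2*6**2)*(17/6) = (-49 + 2*36)*(17/6) = (-49 + 72)*(17/6) = 23*(17/6) = 391/6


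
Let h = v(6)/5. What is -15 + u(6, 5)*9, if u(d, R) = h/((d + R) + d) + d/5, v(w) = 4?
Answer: -321/85 ≈ -3.7765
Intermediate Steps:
h = 4/5 ≈ 0.80000
u(d, R) = d/5 + 4/(5*(R + 2*d)) (u(d, R) = 4/(5*((d + R) + d)) + d/5 = 4/(5*((R + d) + d)) + d*(1/5) = 4/(5*(R + 2*d)) + d/5 = d/5 + 4/(5*(R + 2*d)))
-15 + u(6, 5)*9 = -15 + ((4 + 2*6**2 + 5*6)/(5*(5 + 2*6)))*9 = -15 + ((4 + 2*36 + 30)/(5*(5 + 12)))*9 = -15 + ((1/5)*(4 + 72 + 30)/17)*9 = -15 + ((1/5)*(1/17)*106)*9 = -15 + (106/85)*9 = -15 + 954/85 = -321/85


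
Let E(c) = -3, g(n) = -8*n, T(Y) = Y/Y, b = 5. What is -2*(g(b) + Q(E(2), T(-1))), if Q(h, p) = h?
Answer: 86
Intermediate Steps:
T(Y) = 1
-2*(g(b) + Q(E(2), T(-1))) = -2*(-8*5 - 3) = -2*(-40 - 3) = -2*(-43) = 86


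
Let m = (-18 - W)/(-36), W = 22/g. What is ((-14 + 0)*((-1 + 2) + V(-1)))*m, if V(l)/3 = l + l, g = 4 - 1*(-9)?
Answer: 4480/117 ≈ 38.291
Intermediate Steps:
g = 13 (g = 4 + 9 = 13)
V(l) = 6*l (V(l) = 3*(l + l) = 3*(2*l) = 6*l)
W = 22/13 ≈ 1.6923
m = 64/117 (m = (-18 - 1*22/13)/(-36) = (-18 - 22/13)*(-1/36) = -256/13*(-1/36) = 64/117 ≈ 0.54701)
((-14 + 0)*((-1 + 2) + V(-1)))*m = ((-14 + 0)*((-1 + 2) + 6*(-1)))*(64/117) = -14*(1 - 6)*(64/117) = -14*(-5)*(64/117) = 70*(64/117) = 4480/117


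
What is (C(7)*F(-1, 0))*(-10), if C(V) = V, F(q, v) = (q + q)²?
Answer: -280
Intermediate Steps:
F(q, v) = 4*q² (F(q, v) = (2*q)² = 4*q²)
(C(7)*F(-1, 0))*(-10) = (7*(4*(-1)²))*(-10) = (7*(4*1))*(-10) = (7*4)*(-10) = 28*(-10) = -280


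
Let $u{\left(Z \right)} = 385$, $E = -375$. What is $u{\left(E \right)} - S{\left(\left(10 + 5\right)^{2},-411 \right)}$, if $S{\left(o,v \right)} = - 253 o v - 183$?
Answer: $-23395607$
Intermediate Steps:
$S{\left(o,v \right)} = -183 - 253 o v$ ($S{\left(o,v \right)} = - 253 o v - 183 = -183 - 253 o v$)
$u{\left(E \right)} - S{\left(\left(10 + 5\right)^{2},-411 \right)} = 385 - \left(-183 - 253 \left(10 + 5\right)^{2} \left(-411\right)\right) = 385 - \left(-183 - 253 \cdot 15^{2} \left(-411\right)\right) = 385 - \left(-183 - 56925 \left(-411\right)\right) = 385 - \left(-183 + 23396175\right) = 385 - 23395992 = -23395607$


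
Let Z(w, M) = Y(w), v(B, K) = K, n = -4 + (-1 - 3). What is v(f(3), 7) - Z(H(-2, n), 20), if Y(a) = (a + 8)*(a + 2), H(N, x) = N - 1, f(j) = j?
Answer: 12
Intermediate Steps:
n = -8 (n = -4 - 4 = -8)
H(N, x) = -1 + N
Y(a) = (2 + a)*(8 + a) (Y(a) = (8 + a)*(2 + a) = (2 + a)*(8 + a))
Z(w, M) = 16 + w² + 10*w
v(f(3), 7) - Z(H(-2, n), 20) = 7 - (16 + (-1 - 2)² + 10*(-1 - 2)) = 7 - (16 + (-3)² + 10*(-3)) = 7 - (16 + 9 - 30) = 7 - 1*(-5) = 7 + 5 = 12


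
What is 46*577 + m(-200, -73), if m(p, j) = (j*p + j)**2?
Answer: 211060271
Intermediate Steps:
m(p, j) = (j + j*p)**2
46*577 + m(-200, -73) = 46*577 + (-73)**2*(1 - 200)**2 = 26542 + 5329*(-199)**2 = 26542 + 5329*39601 = 26542 + 211033729 = 211060271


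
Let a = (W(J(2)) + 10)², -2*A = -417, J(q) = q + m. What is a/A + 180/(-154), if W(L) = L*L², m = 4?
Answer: 7828174/32109 ≈ 243.80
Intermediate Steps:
J(q) = 4 + q (J(q) = q + 4 = 4 + q)
A = 417/2 (A = -½*(-417) = 417/2 ≈ 208.50)
W(L) = L³
a = 51076 (a = ((4 + 2)³ + 10)² = (6³ + 10)² = (216 + 10)² = 226² = 51076)
a/A + 180/(-154) = 51076/(417/2) + 180/(-154) = 51076*(2/417) + 180*(-1/154) = 102152/417 - 90/77 = 7828174/32109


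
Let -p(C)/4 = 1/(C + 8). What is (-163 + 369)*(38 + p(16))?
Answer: 23381/3 ≈ 7793.7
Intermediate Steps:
p(C) = -4/(8 + C) (p(C) = -4/(C + 8) = -4/(8 + C))
(-163 + 369)*(38 + p(16)) = (-163 + 369)*(38 - 4/(8 + 16)) = 206*(38 - 4/24) = 206*(38 - 4*1/24) = 206*(38 - 1/6) = 206*(227/6) = 23381/3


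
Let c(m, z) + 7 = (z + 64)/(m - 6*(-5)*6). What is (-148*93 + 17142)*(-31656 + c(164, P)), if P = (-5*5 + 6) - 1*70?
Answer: -18396751833/172 ≈ -1.0696e+8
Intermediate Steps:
P = -89 (P = (-25 + 6) - 70 = -19 - 70 = -89)
c(m, z) = -7 + (64 + z)/(180 + m) (c(m, z) = -7 + (z + 64)/(m - 6*(-5)*6) = -7 + (64 + z)/(m + 30*6) = -7 + (64 + z)/(m + 180) = -7 + (64 + z)/(180 + m))
(-148*93 + 17142)*(-31656 + c(164, P)) = (-148*93 + 17142)*(-31656 + (-1196 - 89 - 7*164)/(180 + 164)) = (-13764 + 17142)*(-31656 + (-1196 - 89 - 1148)/344) = 3378*(-31656 + (1/344)*(-2433)) = 3378*(-31656 - 2433/344) = 3378*(-10892097/344) = -18396751833/172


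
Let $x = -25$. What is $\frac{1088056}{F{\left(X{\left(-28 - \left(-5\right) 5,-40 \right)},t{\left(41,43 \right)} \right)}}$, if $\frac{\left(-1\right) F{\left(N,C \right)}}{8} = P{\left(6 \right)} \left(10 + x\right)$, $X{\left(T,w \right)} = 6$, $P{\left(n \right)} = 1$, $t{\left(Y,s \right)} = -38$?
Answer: $\frac{136007}{15} \approx 9067.1$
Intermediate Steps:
$F{\left(N,C \right)} = 120$ ($F{\left(N,C \right)} = - 8 \cdot 1 \left(10 - 25\right) = - 8 \cdot 1 \left(-15\right) = \left(-8\right) \left(-15\right) = 120$)
$\frac{1088056}{F{\left(X{\left(-28 - \left(-5\right) 5,-40 \right)},t{\left(41,43 \right)} \right)}} = \frac{1088056}{120} = 1088056 \cdot \frac{1}{120} = \frac{136007}{15}$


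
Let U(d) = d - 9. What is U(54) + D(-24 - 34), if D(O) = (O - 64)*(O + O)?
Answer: 14197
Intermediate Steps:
D(O) = 2*O*(-64 + O) (D(O) = (-64 + O)*(2*O) = 2*O*(-64 + O))
U(d) = -9 + d
U(54) + D(-24 - 34) = (-9 + 54) + 2*(-24 - 34)*(-64 + (-24 - 34)) = 45 + 2*(-58)*(-64 - 58) = 45 + 2*(-58)*(-122) = 45 + 14152 = 14197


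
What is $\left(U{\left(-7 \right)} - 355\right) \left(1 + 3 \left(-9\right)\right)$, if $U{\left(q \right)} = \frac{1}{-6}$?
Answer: $\frac{27703}{3} \approx 9234.3$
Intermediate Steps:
$U{\left(q \right)} = - \frac{1}{6}$
$\left(U{\left(-7 \right)} - 355\right) \left(1 + 3 \left(-9\right)\right) = \left(- \frac{1}{6} - 355\right) \left(1 + 3 \left(-9\right)\right) = - \frac{2131 \left(1 - 27\right)}{6} = \left(- \frac{2131}{6}\right) \left(-26\right) = \frac{27703}{3}$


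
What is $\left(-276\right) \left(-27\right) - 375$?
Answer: $7077$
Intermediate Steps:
$\left(-276\right) \left(-27\right) - 375 = 7452 - 375 = 7077$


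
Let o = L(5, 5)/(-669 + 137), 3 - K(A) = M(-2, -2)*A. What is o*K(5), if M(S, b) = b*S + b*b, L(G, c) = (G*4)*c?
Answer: 925/133 ≈ 6.9549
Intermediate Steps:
L(G, c) = 4*G*c (L(G, c) = (4*G)*c = 4*G*c)
M(S, b) = b**2 + S*b (M(S, b) = S*b + b**2 = b**2 + S*b)
K(A) = 3 - 8*A (K(A) = 3 - (-2*(-2 - 2))*A = 3 - (-2*(-4))*A = 3 - 8*A)
o = -25/133 (o = (4*5*5)/(-669 + 137) = 100/(-532) = 100*(-1/532) = -25/133 ≈ -0.18797)
o*K(5) = -25*(3 - 8*5)/133 = -25*(3 - 40)/133 = -25/133*(-37) = 925/133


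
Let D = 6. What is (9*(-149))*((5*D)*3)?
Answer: -120690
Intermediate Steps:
(9*(-149))*((5*D)*3) = (9*(-149))*((5*6)*3) = -40230*3 = -1341*90 = -120690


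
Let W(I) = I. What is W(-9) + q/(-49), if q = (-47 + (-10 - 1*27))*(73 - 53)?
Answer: 177/7 ≈ 25.286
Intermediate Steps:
q = -1680 (q = (-47 + (-10 - 27))*20 = (-47 - 37)*20 = -84*20 = -1680)
W(-9) + q/(-49) = -9 - 1680/(-49) = -9 - 1680*(-1/49) = -9 + 240/7 = 177/7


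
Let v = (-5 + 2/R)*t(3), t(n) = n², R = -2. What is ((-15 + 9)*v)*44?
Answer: 14256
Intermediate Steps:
v = -54 (v = (-5 + 2/(-2))*3² = (-5 + 2*(-½))*9 = (-5 - 1)*9 = -6*9 = -54)
((-15 + 9)*v)*44 = ((-15 + 9)*(-54))*44 = -6*(-54)*44 = 324*44 = 14256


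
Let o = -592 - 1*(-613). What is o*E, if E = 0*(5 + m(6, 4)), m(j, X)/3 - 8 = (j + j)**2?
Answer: 0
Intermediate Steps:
m(j, X) = 24 + 12*j**2 (m(j, X) = 24 + 3*(j + j)**2 = 24 + 3*(2*j)**2 = 24 + 3*(4*j**2) = 24 + 12*j**2)
o = 21 (o = -592 + 613 = 21)
E = 0 (E = 0*(5 + (24 + 12*6**2)) = 0*(5 + (24 + 12*36)) = 0*(5 + (24 + 432)) = 0*(5 + 456) = 0*461 = 0)
o*E = 21*0 = 0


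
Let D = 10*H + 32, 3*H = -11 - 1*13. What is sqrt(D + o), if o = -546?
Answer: 3*I*sqrt(66) ≈ 24.372*I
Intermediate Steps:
H = -8 (H = (-11 - 1*13)/3 = (-11 - 13)/3 = (1/3)*(-24) = -8)
D = -48 (D = 10*(-8) + 32 = -80 + 32 = -48)
sqrt(D + o) = sqrt(-48 - 546) = sqrt(-594) = 3*I*sqrt(66)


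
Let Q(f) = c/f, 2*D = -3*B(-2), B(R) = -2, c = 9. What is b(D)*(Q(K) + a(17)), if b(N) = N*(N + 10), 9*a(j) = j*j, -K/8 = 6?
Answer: 59761/48 ≈ 1245.0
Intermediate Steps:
K = -48 (K = -8*6 = -48)
D = 3 (D = (-3*(-2))/2 = (1/2)*6 = 3)
Q(f) = 9/f
a(j) = j**2/9 (a(j) = (j*j)/9 = j**2/9)
b(N) = N*(10 + N)
b(D)*(Q(K) + a(17)) = (3*(10 + 3))*(9/(-48) + (1/9)*17**2) = (3*13)*(9*(-1/48) + (1/9)*289) = 39*(-3/16 + 289/9) = 39*(4597/144) = 59761/48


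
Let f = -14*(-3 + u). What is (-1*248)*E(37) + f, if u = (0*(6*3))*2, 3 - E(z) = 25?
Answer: 5498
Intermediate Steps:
E(z) = -22 (E(z) = 3 - 1*25 = 3 - 25 = -22)
u = 0 (u = (0*18)*2 = 0*2 = 0)
f = 42 (f = -14*(-3 + 0) = -14*(-3) = 42)
(-1*248)*E(37) + f = -1*248*(-22) + 42 = -248*(-22) + 42 = 5456 + 42 = 5498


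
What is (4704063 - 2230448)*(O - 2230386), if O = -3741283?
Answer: -14771610013435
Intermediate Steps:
(4704063 - 2230448)*(O - 2230386) = (4704063 - 2230448)*(-3741283 - 2230386) = 2473615*(-5971669) = -14771610013435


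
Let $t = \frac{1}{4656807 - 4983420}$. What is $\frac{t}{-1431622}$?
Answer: $\frac{1}{467586356286} \approx 2.1386 \cdot 10^{-12}$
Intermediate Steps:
$t = - \frac{1}{326613}$ ($t = \frac{1}{-326613} = - \frac{1}{326613} \approx -3.0617 \cdot 10^{-6}$)
$\frac{t}{-1431622} = - \frac{1}{326613 \left(-1431622\right)} = \left(- \frac{1}{326613}\right) \left(- \frac{1}{1431622}\right) = \frac{1}{467586356286}$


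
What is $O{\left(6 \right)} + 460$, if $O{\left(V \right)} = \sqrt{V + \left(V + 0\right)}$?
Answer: $460 + 2 \sqrt{3} \approx 463.46$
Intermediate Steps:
$O{\left(V \right)} = \sqrt{2} \sqrt{V}$ ($O{\left(V \right)} = \sqrt{V + V} = \sqrt{2 V} = \sqrt{2} \sqrt{V}$)
$O{\left(6 \right)} + 460 = \sqrt{2} \sqrt{6} + 460 = 2 \sqrt{3} + 460 = 460 + 2 \sqrt{3}$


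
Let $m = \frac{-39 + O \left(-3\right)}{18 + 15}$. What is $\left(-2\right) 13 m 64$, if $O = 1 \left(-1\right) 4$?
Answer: $\frac{14976}{11} \approx 1361.5$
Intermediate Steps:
$O = -4$ ($O = \left(-1\right) 4 = -4$)
$m = - \frac{9}{11}$ ($m = \frac{-39 - -12}{18 + 15} = \frac{-39 + 12}{33} = \left(-27\right) \frac{1}{33} = - \frac{9}{11} \approx -0.81818$)
$\left(-2\right) 13 m 64 = \left(-2\right) 13 \left(- \frac{9}{11}\right) 64 = \left(-26\right) \left(- \frac{9}{11}\right) 64 = \frac{234}{11} \cdot 64 = \frac{14976}{11}$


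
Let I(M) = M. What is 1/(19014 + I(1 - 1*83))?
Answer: 1/18932 ≈ 5.2821e-5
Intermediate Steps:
1/(19014 + I(1 - 1*83)) = 1/(19014 + (1 - 1*83)) = 1/(19014 + (1 - 83)) = 1/(19014 - 82) = 1/18932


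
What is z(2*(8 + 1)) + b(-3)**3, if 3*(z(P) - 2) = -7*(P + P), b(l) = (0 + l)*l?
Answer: 647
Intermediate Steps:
b(l) = l**2 (b(l) = l*l = l**2)
z(P) = 2 - 14*P/3 (z(P) = 2 + (-7*(P + P))/3 = 2 + (-14*P)/3 = 2 - 14*P/3)
z(2*(8 + 1)) + b(-3)**3 = (2 - 28*(8 + 1)/3) + ((-3)**2)**3 = (2 - 28*9/3) + 9**3 = (2 - 14/3*18) + 729 = (2 - 84) + 729 = -82 + 729 = 647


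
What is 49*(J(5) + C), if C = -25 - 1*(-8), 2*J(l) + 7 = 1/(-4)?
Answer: -8085/8 ≈ -1010.6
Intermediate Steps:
J(l) = -29/8 (J(l) = -7/2 + (1/2)/(-4) = -7/2 + (1/2)*(-1/4) = -7/2 - 1/8 = -29/8)
C = -17 (C = -25 + 8 = -17)
49*(J(5) + C) = 49*(-29/8 - 17) = 49*(-165/8) = -8085/8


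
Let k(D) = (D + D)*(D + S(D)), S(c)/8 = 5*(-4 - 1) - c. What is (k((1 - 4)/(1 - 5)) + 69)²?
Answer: 3651921/64 ≈ 57061.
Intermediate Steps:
S(c) = -200 - 8*c (S(c) = 8*(5*(-4 - 1) - c) = 8*(5*(-5) - c) = 8*(-25 - c) = -200 - 8*c)
k(D) = 2*D*(-200 - 7*D) (k(D) = (D + D)*(D + (-200 - 8*D)) = (2*D)*(-200 - 7*D) = 2*D*(-200 - 7*D))
(k((1 - 4)/(1 - 5)) + 69)² = (-2*(1 - 4)/(1 - 5)*(200 + 7*((1 - 4)/(1 - 5))) + 69)² = (-2*(-3/(-4))*(200 + 7*(-3/(-4))) + 69)² = (-2*(-3*(-¼))*(200 + 7*(-3*(-¼))) + 69)² = (-2*¾*(200 + 7*(¾)) + 69)² = (-2*¾*(200 + 21/4) + 69)² = (-2*¾*821/4 + 69)² = (-2463/8 + 69)² = (-1911/8)² = 3651921/64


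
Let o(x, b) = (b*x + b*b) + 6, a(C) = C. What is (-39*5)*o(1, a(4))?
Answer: -5070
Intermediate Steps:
o(x, b) = 6 + b² + b*x (o(x, b) = (b*x + b²) + 6 = (b² + b*x) + 6 = 6 + b² + b*x)
(-39*5)*o(1, a(4)) = (-39*5)*(6 + 4² + 4*1) = -195*(6 + 16 + 4) = -195*26 = -5070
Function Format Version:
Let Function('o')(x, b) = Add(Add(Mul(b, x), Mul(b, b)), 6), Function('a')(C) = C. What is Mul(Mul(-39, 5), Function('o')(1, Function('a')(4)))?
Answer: -5070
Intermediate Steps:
Function('o')(x, b) = Add(6, Pow(b, 2), Mul(b, x)) (Function('o')(x, b) = Add(Add(Mul(b, x), Pow(b, 2)), 6) = Add(Add(Pow(b, 2), Mul(b, x)), 6) = Add(6, Pow(b, 2), Mul(b, x)))
Mul(Mul(-39, 5), Function('o')(1, Function('a')(4))) = Mul(Mul(-39, 5), Add(6, Pow(4, 2), Mul(4, 1))) = Mul(-195, Add(6, 16, 4)) = Mul(-195, 26) = -5070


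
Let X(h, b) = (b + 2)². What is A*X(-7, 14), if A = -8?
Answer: -2048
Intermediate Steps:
X(h, b) = (2 + b)²
A*X(-7, 14) = -8*(2 + 14)² = -8*16² = -8*256 = -2048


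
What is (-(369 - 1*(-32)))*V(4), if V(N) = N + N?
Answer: -3208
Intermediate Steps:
V(N) = 2*N
(-(369 - 1*(-32)))*V(4) = (-(369 - 1*(-32)))*(2*4) = -(369 + 32)*8 = -1*401*8 = -401*8 = -3208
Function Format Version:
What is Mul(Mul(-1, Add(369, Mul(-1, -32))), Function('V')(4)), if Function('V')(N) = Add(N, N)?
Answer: -3208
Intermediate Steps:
Function('V')(N) = Mul(2, N)
Mul(Mul(-1, Add(369, Mul(-1, -32))), Function('V')(4)) = Mul(Mul(-1, Add(369, Mul(-1, -32))), Mul(2, 4)) = Mul(Mul(-1, Add(369, 32)), 8) = Mul(Mul(-1, 401), 8) = Mul(-401, 8) = -3208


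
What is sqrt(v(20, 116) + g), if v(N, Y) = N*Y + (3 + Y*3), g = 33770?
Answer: 3*sqrt(4049) ≈ 190.90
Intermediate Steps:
v(N, Y) = 3 + 3*Y + N*Y (v(N, Y) = N*Y + (3 + 3*Y) = 3 + 3*Y + N*Y)
sqrt(v(20, 116) + g) = sqrt((3 + 3*116 + 20*116) + 33770) = sqrt((3 + 348 + 2320) + 33770) = sqrt(2671 + 33770) = sqrt(36441) = 3*sqrt(4049)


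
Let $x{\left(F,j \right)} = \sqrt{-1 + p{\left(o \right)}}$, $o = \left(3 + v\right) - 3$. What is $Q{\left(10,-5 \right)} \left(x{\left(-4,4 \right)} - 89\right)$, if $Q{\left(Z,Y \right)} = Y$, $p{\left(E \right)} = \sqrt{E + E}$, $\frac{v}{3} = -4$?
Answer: $445 - 5 \sqrt{-1 + 2 i \sqrt{6}} \approx 437.93 - 8.6602 i$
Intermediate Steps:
$v = -12$ ($v = 3 \left(-4\right) = -12$)
$o = -12$ ($o = \left(3 - 12\right) - 3 = -9 - 3 = -12$)
$p{\left(E \right)} = \sqrt{2} \sqrt{E}$ ($p{\left(E \right)} = \sqrt{2 E} = \sqrt{2} \sqrt{E}$)
$x{\left(F,j \right)} = \sqrt{-1 + 2 i \sqrt{6}}$ ($x{\left(F,j \right)} = \sqrt{-1 + \sqrt{2} \sqrt{-12}} = \sqrt{-1 + \sqrt{2} \cdot 2 i \sqrt{3}} = \sqrt{-1 + 2 i \sqrt{6}}$)
$Q{\left(10,-5 \right)} \left(x{\left(-4,4 \right)} - 89\right) = - 5 \left(\sqrt{-1 + 2 i \sqrt{6}} - 89\right) = - 5 \left(-89 + \sqrt{-1 + 2 i \sqrt{6}}\right) = 445 - 5 \sqrt{-1 + 2 i \sqrt{6}}$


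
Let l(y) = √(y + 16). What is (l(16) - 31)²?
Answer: 993 - 248*√2 ≈ 642.28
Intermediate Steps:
l(y) = √(16 + y)
(l(16) - 31)² = (√(16 + 16) - 31)² = (√32 - 31)² = (4*√2 - 31)² = (-31 + 4*√2)²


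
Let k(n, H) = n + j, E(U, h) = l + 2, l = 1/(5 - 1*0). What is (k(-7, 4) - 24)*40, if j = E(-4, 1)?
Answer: -1152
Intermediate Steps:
l = 1/5 (l = 1/(5 + 0) = 1/5 ≈ 0.20000)
E(U, h) = 11/5 (E(U, h) = 1/5 + 2 = 11/5)
j = 11/5 ≈ 2.2000
k(n, H) = 11/5 + n (k(n, H) = n + 11/5 = 11/5 + n)
(k(-7, 4) - 24)*40 = ((11/5 - 7) - 24)*40 = (-24/5 - 24)*40 = -144/5*40 = -1152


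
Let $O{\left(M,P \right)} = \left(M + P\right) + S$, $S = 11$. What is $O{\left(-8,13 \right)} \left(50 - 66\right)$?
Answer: $-256$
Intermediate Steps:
$O{\left(M,P \right)} = 11 + M + P$ ($O{\left(M,P \right)} = \left(M + P\right) + 11 = 11 + M + P$)
$O{\left(-8,13 \right)} \left(50 - 66\right) = \left(11 - 8 + 13\right) \left(50 - 66\right) = 16 \left(-16\right) = -256$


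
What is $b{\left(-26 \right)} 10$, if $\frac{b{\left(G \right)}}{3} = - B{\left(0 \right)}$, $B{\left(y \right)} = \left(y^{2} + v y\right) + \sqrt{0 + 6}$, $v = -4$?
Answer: $- 30 \sqrt{6} \approx -73.485$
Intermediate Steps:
$B{\left(y \right)} = \sqrt{6} + y^{2} - 4 y$ ($B{\left(y \right)} = \left(y^{2} - 4 y\right) + \sqrt{0 + 6} = \left(y^{2} - 4 y\right) + \sqrt{6} = \sqrt{6} + y^{2} - 4 y$)
$b{\left(G \right)} = - 3 \sqrt{6}$ ($b{\left(G \right)} = 3 \left(- (\sqrt{6} + 0^{2} - 0)\right) = 3 \left(- (\sqrt{6} + 0 + 0)\right) = 3 \left(- \sqrt{6}\right) = - 3 \sqrt{6}$)
$b{\left(-26 \right)} 10 = - 3 \sqrt{6} \cdot 10 = - 30 \sqrt{6}$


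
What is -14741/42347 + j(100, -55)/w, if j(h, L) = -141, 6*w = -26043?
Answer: -116024767/367614307 ≈ -0.31562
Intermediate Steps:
w = -8681/2 (w = (⅙)*(-26043) = -8681/2 ≈ -4340.5)
-14741/42347 + j(100, -55)/w = -14741/42347 - 141/(-8681/2) = -14741*1/42347 - 141*(-2/8681) = -14741/42347 + 282/8681 = -116024767/367614307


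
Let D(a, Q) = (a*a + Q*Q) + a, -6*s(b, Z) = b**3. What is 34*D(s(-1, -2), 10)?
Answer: 61319/18 ≈ 3406.6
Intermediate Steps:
s(b, Z) = -b**3/6
D(a, Q) = a + Q**2 + a**2 (D(a, Q) = (a**2 + Q**2) + a = (Q**2 + a**2) + a = a + Q**2 + a**2)
34*D(s(-1, -2), 10) = 34*(-1/6*(-1)**3 + 10**2 + (-1/6*(-1)**3)**2) = 34*(-1/6*(-1) + 100 + (-1/6*(-1))**2) = 34*(1/6 + 100 + (1/6)**2) = 34*(1/6 + 100 + 1/36) = 34*(3607/36) = 61319/18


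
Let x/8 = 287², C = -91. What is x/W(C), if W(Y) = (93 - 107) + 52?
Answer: 329476/19 ≈ 17341.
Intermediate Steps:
W(Y) = 38 (W(Y) = -14 + 52 = 38)
x = 658952 (x = 8*287² = 8*82369 = 658952)
x/W(C) = 658952/38 = 658952*(1/38) = 329476/19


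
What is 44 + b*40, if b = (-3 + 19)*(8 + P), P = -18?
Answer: -6356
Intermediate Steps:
b = -160 (b = (-3 + 19)*(8 - 18) = 16*(-10) = -160)
44 + b*40 = 44 - 160*40 = 44 - 6400 = -6356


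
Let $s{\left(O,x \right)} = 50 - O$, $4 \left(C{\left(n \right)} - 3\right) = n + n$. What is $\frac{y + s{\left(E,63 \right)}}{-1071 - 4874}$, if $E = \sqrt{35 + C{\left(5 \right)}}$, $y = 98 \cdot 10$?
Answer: $- \frac{206}{1189} + \frac{9 \sqrt{2}}{11890} \approx -0.17218$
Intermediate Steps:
$C{\left(n \right)} = 3 + \frac{n}{2}$ ($C{\left(n \right)} = 3 + \frac{n + n}{4} = 3 + \frac{2 n}{4} = 3 + \frac{n}{2}$)
$y = 980$
$E = \frac{9 \sqrt{2}}{2}$ ($E = \sqrt{35 + \left(3 + \frac{1}{2} \cdot 5\right)} = \sqrt{35 + \left(3 + \frac{5}{2}\right)} = \sqrt{35 + \frac{11}{2}} = \sqrt{\frac{81}{2}} = \frac{9 \sqrt{2}}{2} \approx 6.364$)
$\frac{y + s{\left(E,63 \right)}}{-1071 - 4874} = \frac{980 + \left(50 - \frac{9 \sqrt{2}}{2}\right)}{-1071 - 4874} = \frac{980 + \left(50 - \frac{9 \sqrt{2}}{2}\right)}{-5945} = \left(1030 - \frac{9 \sqrt{2}}{2}\right) \left(- \frac{1}{5945}\right) = - \frac{206}{1189} + \frac{9 \sqrt{2}}{11890}$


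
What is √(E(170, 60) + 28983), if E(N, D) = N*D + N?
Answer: √39353 ≈ 198.38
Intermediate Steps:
E(N, D) = N + D*N (E(N, D) = D*N + N = N + D*N)
√(E(170, 60) + 28983) = √(170*(1 + 60) + 28983) = √(170*61 + 28983) = √(10370 + 28983) = √39353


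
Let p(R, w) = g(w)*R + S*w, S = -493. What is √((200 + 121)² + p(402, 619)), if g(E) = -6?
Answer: I*√204538 ≈ 452.26*I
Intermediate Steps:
p(R, w) = -493*w - 6*R (p(R, w) = -6*R - 493*w = -493*w - 6*R)
√((200 + 121)² + p(402, 619)) = √((200 + 121)² + (-493*619 - 6*402)) = √(321² + (-305167 - 2412)) = √(103041 - 307579) = √(-204538) = I*√204538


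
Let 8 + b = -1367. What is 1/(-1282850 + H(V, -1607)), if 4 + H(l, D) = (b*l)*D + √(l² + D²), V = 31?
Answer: 67215521/4517926260718031 - √2583410/4517926260718031 ≈ 1.4877e-8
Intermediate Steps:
b = -1375 (b = -8 - 1367 = -1375)
H(l, D) = -4 + √(D² + l²) - 1375*D*l (H(l, D) = -4 + ((-1375*l)*D + √(l² + D²)) = -4 + (-1375*D*l + √(D² + l²)) = -4 + (√(D² + l²) - 1375*D*l) = -4 + √(D² + l²) - 1375*D*l)
1/(-1282850 + H(V, -1607)) = 1/(-1282850 + (-4 + √((-1607)² + 31²) - 1375*(-1607)*31)) = 1/(-1282850 + (-4 + √(2582449 + 961) + 68498375)) = 1/(-1282850 + (-4 + √2583410 + 68498375)) = 1/(-1282850 + (68498371 + √2583410)) = 1/(67215521 + √2583410)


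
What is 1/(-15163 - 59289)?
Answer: -1/74452 ≈ -1.3431e-5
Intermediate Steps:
1/(-15163 - 59289) = 1/(-74452) = -1/74452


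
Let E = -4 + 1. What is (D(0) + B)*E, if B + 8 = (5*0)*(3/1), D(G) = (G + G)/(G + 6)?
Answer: 24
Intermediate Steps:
D(G) = 2*G/(6 + G) (D(G) = (2*G)/(6 + G) = 2*G/(6 + G))
B = -8 (B = -8 + (5*0)*(3/1) = -8 + 0*(3*1) = -8 + 0*3 = -8 + 0 = -8)
E = -3
(D(0) + B)*E = (2*0/(6 + 0) - 8)*(-3) = (2*0/6 - 8)*(-3) = (2*0*(⅙) - 8)*(-3) = (0 - 8)*(-3) = -8*(-3) = 24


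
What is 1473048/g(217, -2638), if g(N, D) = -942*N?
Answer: -245508/34069 ≈ -7.2062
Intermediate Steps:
1473048/g(217, -2638) = 1473048/((-942*217)) = 1473048/(-204414) = 1473048*(-1/204414) = -245508/34069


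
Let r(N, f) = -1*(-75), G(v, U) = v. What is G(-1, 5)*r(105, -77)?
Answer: -75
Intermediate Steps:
r(N, f) = 75
G(-1, 5)*r(105, -77) = -1*75 = -75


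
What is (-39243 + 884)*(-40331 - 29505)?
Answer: 2678839124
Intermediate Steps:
(-39243 + 884)*(-40331 - 29505) = -38359*(-69836) = 2678839124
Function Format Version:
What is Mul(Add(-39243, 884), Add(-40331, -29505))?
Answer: 2678839124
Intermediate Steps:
Mul(Add(-39243, 884), Add(-40331, -29505)) = Mul(-38359, -69836) = 2678839124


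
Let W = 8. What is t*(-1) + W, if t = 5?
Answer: 3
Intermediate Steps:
t*(-1) + W = 5*(-1) + 8 = -5 + 8 = 3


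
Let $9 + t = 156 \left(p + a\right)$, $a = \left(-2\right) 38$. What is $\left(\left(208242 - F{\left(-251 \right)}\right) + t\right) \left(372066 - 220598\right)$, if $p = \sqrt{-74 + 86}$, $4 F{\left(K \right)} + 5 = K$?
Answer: $29754525388 + 47258016 \sqrt{3} \approx 2.9836 \cdot 10^{10}$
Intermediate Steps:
$F{\left(K \right)} = - \frac{5}{4} + \frac{K}{4}$
$p = 2 \sqrt{3}$ ($p = \sqrt{12} = 2 \sqrt{3} \approx 3.4641$)
$a = -76$
$t = -11865 + 312 \sqrt{3}$ ($t = -9 + 156 \left(2 \sqrt{3} - 76\right) = -9 + 156 \left(-76 + 2 \sqrt{3}\right) = -9 - \left(11856 - 312 \sqrt{3}\right) = -11865 + 312 \sqrt{3} \approx -11325.0$)
$\left(\left(208242 - F{\left(-251 \right)}\right) + t\right) \left(372066 - 220598\right) = \left(\left(208242 - \left(- \frac{5}{4} + \frac{1}{4} \left(-251\right)\right)\right) - \left(11865 - 312 \sqrt{3}\right)\right) \left(372066 - 220598\right) = \left(\left(208242 - \left(- \frac{5}{4} - \frac{251}{4}\right)\right) - \left(11865 - 312 \sqrt{3}\right)\right) 151468 = \left(\left(208242 - -64\right) - \left(11865 - 312 \sqrt{3}\right)\right) 151468 = \left(\left(208242 + 64\right) - \left(11865 - 312 \sqrt{3}\right)\right) 151468 = \left(208306 - \left(11865 - 312 \sqrt{3}\right)\right) 151468 = \left(196441 + 312 \sqrt{3}\right) 151468 = 29754525388 + 47258016 \sqrt{3}$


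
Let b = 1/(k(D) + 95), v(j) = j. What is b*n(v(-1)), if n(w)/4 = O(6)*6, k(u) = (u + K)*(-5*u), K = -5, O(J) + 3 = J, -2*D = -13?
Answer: 288/185 ≈ 1.5568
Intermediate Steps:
D = 13/2 (D = -1/2*(-13) = 13/2 ≈ 6.5000)
O(J) = -3 + J
k(u) = -5*u*(-5 + u) (k(u) = (u - 5)*(-5*u) = (-5 + u)*(-5*u) = -5*u*(-5 + u))
n(w) = 72 (n(w) = 4*((-3 + 6)*6) = 4*(3*6) = 4*18 = 72)
b = 4/185 (b = 1/(5*(13/2)*(5 - 1*13/2) + 95) = 1/(5*(13/2)*(5 - 13/2) + 95) = 1/(5*(13/2)*(-3/2) + 95) = 1/(-195/4 + 95) = 1/(185/4) = 4/185 ≈ 0.021622)
b*n(v(-1)) = (4/185)*72 = 288/185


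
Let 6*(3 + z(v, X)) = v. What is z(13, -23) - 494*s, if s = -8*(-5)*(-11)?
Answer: 1304155/6 ≈ 2.1736e+5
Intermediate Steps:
z(v, X) = -3 + v/6
s = -440 (s = 40*(-11) = -440)
z(13, -23) - 494*s = (-3 + (1/6)*13) - 494*(-440) = (-3 + 13/6) + 217360 = -5/6 + 217360 = 1304155/6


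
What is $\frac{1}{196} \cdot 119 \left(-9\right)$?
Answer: $- \frac{153}{28} \approx -5.4643$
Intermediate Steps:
$\frac{1}{196} \cdot 119 \left(-9\right) = \frac{17}{28} \left(-9\right) = - \frac{153}{28}$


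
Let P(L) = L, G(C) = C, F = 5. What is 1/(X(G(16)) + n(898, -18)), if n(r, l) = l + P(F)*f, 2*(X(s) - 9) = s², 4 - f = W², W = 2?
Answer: 1/119 ≈ 0.0084034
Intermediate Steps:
f = 0 (f = 4 - 1*2² = 4 - 1*4 = 4 - 4 = 0)
X(s) = 9 + s²/2
n(r, l) = l (n(r, l) = l + 5*0 = l + 0 = l)
1/(X(G(16)) + n(898, -18)) = 1/((9 + (½)*16²) - 18) = 1/((9 + (½)*256) - 18) = 1/((9 + 128) - 18) = 1/(137 - 18) = 1/119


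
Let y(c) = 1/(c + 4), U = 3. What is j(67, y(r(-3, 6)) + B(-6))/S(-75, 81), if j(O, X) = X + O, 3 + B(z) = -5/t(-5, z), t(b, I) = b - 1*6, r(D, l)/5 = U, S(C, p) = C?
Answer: -4494/5225 ≈ -0.86010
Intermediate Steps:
r(D, l) = 15 (r(D, l) = 5*3 = 15)
t(b, I) = -6 + b (t(b, I) = b - 6 = -6 + b)
B(z) = -28/11 (B(z) = -3 - 5/(-6 - 5) = -3 - 5/(-11) = -3 - 5*(-1/11) = -3 + 5/11 = -28/11)
y(c) = 1/(4 + c)
j(O, X) = O + X
j(67, y(r(-3, 6)) + B(-6))/S(-75, 81) = (67 + (1/(4 + 15) - 28/11))/(-75) = (67 + (1/19 - 28/11))*(-1/75) = (67 - 521/209)*(-1/75) = (13482/209)*(-1/75) = -4494/5225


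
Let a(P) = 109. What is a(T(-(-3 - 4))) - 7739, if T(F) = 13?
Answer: -7630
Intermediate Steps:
a(T(-(-3 - 4))) - 7739 = 109 - 7739 = -7630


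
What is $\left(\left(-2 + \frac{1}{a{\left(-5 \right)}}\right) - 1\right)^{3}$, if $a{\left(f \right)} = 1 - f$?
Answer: $- \frac{4913}{216} \approx -22.745$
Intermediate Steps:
$\left(\left(-2 + \frac{1}{a{\left(-5 \right)}}\right) - 1\right)^{3} = \left(\left(-2 + \frac{1}{1 - -5}\right) - 1\right)^{3} = \left(\left(-2 + \frac{1}{1 + 5}\right) - 1\right)^{3} = \left(\left(-2 + \frac{1}{6}\right) - 1\right)^{3} = \left(- \frac{11}{6} - 1\right)^{3} = \left(- \frac{17}{6}\right)^{3} = - \frac{4913}{216}$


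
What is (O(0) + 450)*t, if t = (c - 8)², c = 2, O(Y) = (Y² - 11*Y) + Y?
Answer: 16200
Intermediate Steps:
O(Y) = Y² - 10*Y
t = 36 (t = (2 - 8)² = (-6)² = 36)
(O(0) + 450)*t = (0*(-10 + 0) + 450)*36 = (0*(-10) + 450)*36 = (0 + 450)*36 = 450*36 = 16200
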